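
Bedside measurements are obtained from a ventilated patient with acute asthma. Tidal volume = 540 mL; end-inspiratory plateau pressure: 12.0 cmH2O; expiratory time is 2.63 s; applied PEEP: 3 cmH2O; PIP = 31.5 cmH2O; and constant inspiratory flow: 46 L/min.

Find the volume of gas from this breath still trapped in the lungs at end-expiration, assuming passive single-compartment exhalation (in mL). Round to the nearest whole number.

Flow: 46 L/min ÷ 60 = 0.7667 L/s.
R = (PIP − Pplat)/V̇ = (31.5 − 12.0) / 0.7667 = 19.5/0.7667 = 25.434 cmH2O·s/L.
C = Vt/(Pplat − PEEP) = 540.0 / (12.0 − 3) = 540.0/9.0 = 60.0 mL/cmH2O.
τ = R × C = 25.434 × 0.06 L/cmH2O = 1.526 s.
Fraction remaining = e^(−Te/τ) = e^(−2.63/1.526) = 0.1784.
Trapped volume = 540.0 × 0.1784 = 96.336 mL.

96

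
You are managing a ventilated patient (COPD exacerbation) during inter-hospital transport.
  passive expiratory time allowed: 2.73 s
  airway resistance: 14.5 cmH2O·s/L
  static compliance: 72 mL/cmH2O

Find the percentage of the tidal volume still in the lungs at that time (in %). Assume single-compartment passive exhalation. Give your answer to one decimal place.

7.3

τ = R × C = 14.5 × 72 mL/cmH2O = 14.5 × 0.072 L/cmH2O = 1.044 s.
Passive exhalation: V(t)/V₀ = e^(−t/τ) = e^(−2.73/1.044) = 0.07317.
Fraction remaining = 0.07317 → 7.317%.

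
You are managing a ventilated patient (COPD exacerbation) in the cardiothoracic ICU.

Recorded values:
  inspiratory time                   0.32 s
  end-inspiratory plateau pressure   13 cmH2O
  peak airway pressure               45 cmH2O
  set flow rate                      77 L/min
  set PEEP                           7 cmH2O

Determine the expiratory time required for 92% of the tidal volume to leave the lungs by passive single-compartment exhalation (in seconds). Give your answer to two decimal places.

Flow: 77 L/min ÷ 60 = 1.2833 L/s.
Vt = flow × Ti = 1.2833 L/s × 0.32 s × 1000 mL/L = 410.66 mL.
R = (PIP − Pplat)/V̇ = (45 − 13) / 1.2833 = 32.0/1.2833 = 24.936 cmH2O·s/L.
C = Vt/(Pplat − PEEP) = 410.66 / (13 − 7) = 410.66/6.0 = 68.443 mL/cmH2O.
τ = R × C = 24.936 × 0.06844 L/cmH2O = 1.707 s.
t = −τ·ln(1 − 0.92) = −1.707·ln(0.08) = 4.311 s.

4.31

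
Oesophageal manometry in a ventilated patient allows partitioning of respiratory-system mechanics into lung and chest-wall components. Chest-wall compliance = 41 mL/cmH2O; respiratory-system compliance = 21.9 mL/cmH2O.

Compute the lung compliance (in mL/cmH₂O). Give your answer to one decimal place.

1/CL = 1/Crs − 1/Ccw.
1/CL = 1/21.9 − 1/41 = 0.02127.
CL = 47.015 mL/cmH2O.

47.0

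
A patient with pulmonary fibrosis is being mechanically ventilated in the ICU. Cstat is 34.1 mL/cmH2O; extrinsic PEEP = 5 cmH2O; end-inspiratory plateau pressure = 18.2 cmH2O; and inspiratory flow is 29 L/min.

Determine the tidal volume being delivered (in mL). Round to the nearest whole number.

Vt = Cstat × (Pplat − PEEP) = 34.1 × (18.2 − 5) = 34.1 × 13.2 = 450.12 mL.

450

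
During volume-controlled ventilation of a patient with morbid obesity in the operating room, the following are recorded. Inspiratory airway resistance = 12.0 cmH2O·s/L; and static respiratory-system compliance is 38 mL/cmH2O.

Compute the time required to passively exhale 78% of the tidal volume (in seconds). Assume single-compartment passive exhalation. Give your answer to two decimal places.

τ = R × C = 12.0 × 38 mL/cmH2O = 12.0 × 0.038 L/cmH2O = 0.456 s.
Exhaled fraction f = 1 − e^(−t/τ) → t = −τ·ln(1 − f) = −0.456·ln(0.22) = 0.6904 s.

0.69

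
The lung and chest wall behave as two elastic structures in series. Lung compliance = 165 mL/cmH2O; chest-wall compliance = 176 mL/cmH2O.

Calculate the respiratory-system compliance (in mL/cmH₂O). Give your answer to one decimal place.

Lung and chest wall are elastances in series: 1/Crs = 1/CL + 1/Ccw.
1/Crs = 1/165 + 1/176 = 0.01174.
Crs = 85.179 mL/cmH2O.

85.2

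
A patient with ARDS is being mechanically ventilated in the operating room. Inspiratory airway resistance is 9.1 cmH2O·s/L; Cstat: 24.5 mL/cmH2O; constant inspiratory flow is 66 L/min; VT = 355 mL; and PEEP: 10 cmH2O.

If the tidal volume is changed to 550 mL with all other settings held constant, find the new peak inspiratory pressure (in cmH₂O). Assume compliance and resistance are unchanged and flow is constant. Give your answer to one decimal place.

42.5

Flow: 66 L/min ÷ 60 = 1.1 L/s.
PIP = Vt/C + R·V̇ + PEEP (constant-flow equation of motion).
Only the elastic term changes: ΔPIP = ΔVt / C = (550 − 355) / 24.5 = 7.959 cmH2O.
Original PIP = 355/24.5 + 9.1×1.1 + 10 = 34.5 cmH2O; new PIP = 34.5 + (7.959) = 42.459 cmH2O.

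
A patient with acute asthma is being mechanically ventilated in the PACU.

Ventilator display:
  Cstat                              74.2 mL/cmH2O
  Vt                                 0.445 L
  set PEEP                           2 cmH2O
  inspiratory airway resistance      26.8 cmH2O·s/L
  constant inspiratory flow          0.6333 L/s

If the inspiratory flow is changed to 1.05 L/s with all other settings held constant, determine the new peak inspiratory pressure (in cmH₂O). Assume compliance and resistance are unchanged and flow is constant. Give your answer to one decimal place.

36.1

PIP = Vt/C + R·V̇ + PEEP (constant-flow equation of motion).
Only the resistive term changes: ΔPIP = R × ΔV̇ = 26.8 × (1.05 − 0.6333) = 26.8 × 0.4167 = 11.168 cmH2O.
Original PIP = 445/74.2 + 26.8×0.6333 + 2 = 24.97 cmH2O; new PIP = 24.97 + (11.168) = 36.138 cmH2O.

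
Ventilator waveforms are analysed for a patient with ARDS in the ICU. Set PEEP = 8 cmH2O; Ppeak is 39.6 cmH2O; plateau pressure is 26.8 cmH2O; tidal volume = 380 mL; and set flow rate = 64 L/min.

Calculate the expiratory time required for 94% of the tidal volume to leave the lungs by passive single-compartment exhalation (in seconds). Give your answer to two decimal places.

Flow: 64 L/min ÷ 60 = 1.0667 L/s.
R = (PIP − Pplat)/V̇ = (39.6 − 26.8) / 1.0667 = 12.8/1.0667 = 12.0 cmH2O·s/L.
C = Vt/(Pplat − PEEP) = 380.0 / (26.8 − 8) = 380.0/18.8 = 20.213 mL/cmH2O.
τ = R × C = 12.0 × 0.02021 L/cmH2O = 0.2425 s.
t = −τ·ln(1 − 0.94) = −0.2425·ln(0.06) = 0.6823 s.

0.68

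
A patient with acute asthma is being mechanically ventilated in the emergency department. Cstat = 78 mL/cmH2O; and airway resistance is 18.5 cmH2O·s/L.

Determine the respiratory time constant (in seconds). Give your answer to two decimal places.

τ = R × C = 18.5 × 78 mL/cmH2O = 18.5 × 0.078 L/cmH2O = 1.443 s.

1.44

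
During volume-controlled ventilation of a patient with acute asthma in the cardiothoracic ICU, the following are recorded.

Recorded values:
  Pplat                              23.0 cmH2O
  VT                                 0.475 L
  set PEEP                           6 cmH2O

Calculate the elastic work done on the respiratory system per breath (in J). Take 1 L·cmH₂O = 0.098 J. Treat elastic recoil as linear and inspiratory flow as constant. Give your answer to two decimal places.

Elastic work ≈ ½ × (Pplat − PEEP) × Vt = 0.5 × (23.0 − 6) × 0.475 L = 0.5 × 17.0 × 0.475 = 4.038 L·cmH2O.
× 0.098 J/(L·cmH2O) → 0.3957 J.

0.40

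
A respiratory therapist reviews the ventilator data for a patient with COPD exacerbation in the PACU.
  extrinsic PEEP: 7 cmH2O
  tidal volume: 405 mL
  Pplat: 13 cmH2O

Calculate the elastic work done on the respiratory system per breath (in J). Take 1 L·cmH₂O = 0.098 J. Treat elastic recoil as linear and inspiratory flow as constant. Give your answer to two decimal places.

Elastic work ≈ ½ × (Pplat − PEEP) × Vt = 0.5 × (13 − 7) × 0.405 L = 0.5 × 6.0 × 0.405 = 1.215 L·cmH2O.
× 0.098 J/(L·cmH2O) → 0.1191 J.

0.12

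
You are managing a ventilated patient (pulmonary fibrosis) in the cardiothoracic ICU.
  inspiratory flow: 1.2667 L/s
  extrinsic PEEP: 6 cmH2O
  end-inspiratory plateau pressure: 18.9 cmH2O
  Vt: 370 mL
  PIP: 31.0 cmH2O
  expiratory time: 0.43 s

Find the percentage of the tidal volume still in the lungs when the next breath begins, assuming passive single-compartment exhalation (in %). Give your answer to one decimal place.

20.8

R = (PIP − Pplat)/V̇ = (31.0 − 18.9) / 1.2667 = 12.1/1.2667 = 9.552 cmH2O·s/L.
C = Vt/(Pplat − PEEP) = 370.0 / (18.9 − 6) = 370.0/12.9 = 28.682 mL/cmH2O.
τ = R × C = 9.552 × 0.02868 L/cmH2O = 0.274 s.
Fraction remaining at end-expiration = e^(−Te/τ) = e^(−0.43/0.274) = 0.2082 → 20.82%.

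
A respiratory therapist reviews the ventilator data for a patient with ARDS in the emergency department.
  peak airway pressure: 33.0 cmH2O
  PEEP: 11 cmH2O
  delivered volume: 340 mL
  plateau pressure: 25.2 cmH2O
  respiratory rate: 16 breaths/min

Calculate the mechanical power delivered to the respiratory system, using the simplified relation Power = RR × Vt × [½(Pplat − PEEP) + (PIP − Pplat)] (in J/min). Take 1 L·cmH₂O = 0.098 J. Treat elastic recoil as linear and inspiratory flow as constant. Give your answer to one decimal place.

Per-breath work = Vt × [½(Pplat−PEEP) + (PIP−Pplat)] = 0.340 × [0.5×14.2 + 7.8] = 0.340 × 14.9 = 5.066 L·cmH2O.
Power = 16 × 5.066 = 81.056 L·cmH2O/min.
× 0.098 J/(L·cmH2O) → 7.943 J/min.

7.9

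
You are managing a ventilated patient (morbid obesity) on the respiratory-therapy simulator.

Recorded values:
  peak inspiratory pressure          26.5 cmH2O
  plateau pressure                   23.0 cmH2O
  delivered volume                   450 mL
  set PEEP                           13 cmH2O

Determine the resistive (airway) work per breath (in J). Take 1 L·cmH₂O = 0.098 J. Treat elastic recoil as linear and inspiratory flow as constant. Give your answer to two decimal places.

With constant inspiratory flow the resistive pressure is constant at PIP − Pplat = 26.5 − 23.0 = 3.5 cmH2O, so resistive work = 3.5 × 0.450 = 1.575 L·cmH2O.
× 0.098 J/(L·cmH2O) → 0.1544 J.

0.15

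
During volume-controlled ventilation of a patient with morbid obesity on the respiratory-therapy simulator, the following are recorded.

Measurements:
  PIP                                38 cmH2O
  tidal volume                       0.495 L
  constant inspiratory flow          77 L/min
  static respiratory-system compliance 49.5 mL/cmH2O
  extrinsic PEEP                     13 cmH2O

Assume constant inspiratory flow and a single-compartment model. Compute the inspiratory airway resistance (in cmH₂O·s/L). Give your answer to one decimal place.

11.7

Flow: 77 L/min ÷ 60 = 1.2833 L/s.
Equation of motion (constant flow): PIP = Vt/C + R·V̇ + PEEP.
R·V̇ = PIP − Vt/C − PEEP = 38 − 495/49.5 − 13 = 38 − 10.0 − 13 = 15.0 cmH2O.
R = 15.0 / 1.2833 = 11.689 cmH2O·s/L.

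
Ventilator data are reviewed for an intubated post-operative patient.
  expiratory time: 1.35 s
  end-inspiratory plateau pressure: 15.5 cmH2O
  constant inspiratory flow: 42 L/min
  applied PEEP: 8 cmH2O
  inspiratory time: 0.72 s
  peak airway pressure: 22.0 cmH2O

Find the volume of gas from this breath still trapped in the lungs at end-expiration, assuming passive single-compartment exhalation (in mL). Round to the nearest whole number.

58

Flow: 42 L/min ÷ 60 = 0.7 L/s.
Vt = flow × Ti = 0.7 L/s × 0.72 s × 1000 mL/L = 504.0 mL.
R = (PIP − Pplat)/V̇ = (22.0 − 15.5) / 0.7 = 6.5/0.7 = 9.286 cmH2O·s/L.
C = Vt/(Pplat − PEEP) = 504.0 / (15.5 − 8) = 504.0/7.5 = 67.2 mL/cmH2O.
τ = R × C = 9.286 × 0.0672 L/cmH2O = 0.624 s.
Fraction remaining = e^(−Te/τ) = e^(−1.35/0.624) = 0.1149.
Trapped volume = 504.0 × 0.1149 = 57.91 mL.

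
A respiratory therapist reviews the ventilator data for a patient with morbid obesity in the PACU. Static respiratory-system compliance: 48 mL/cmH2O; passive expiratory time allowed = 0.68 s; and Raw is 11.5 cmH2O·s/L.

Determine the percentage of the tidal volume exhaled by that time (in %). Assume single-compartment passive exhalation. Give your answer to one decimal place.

τ = R × C = 11.5 × 48 mL/cmH2O = 11.5 × 0.048 L/cmH2O = 0.552 s.
Passive exhalation: V(t)/V₀ = e^(−t/τ) = e^(−0.68/0.552) = 0.2917.
Fraction exhaled = 1 − 0.2917 = 0.7083 → 70.83%.

70.8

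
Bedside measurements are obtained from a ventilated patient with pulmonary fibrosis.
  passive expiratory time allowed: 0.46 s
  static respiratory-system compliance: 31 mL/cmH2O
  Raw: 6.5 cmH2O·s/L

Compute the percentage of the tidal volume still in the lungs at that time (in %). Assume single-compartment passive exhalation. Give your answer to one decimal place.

τ = R × C = 6.5 × 31 mL/cmH2O = 6.5 × 0.031 L/cmH2O = 0.2015 s.
Passive exhalation: V(t)/V₀ = e^(−t/τ) = e^(−0.46/0.2015) = 0.102.
Fraction remaining = 0.102 → 10.2%.

10.2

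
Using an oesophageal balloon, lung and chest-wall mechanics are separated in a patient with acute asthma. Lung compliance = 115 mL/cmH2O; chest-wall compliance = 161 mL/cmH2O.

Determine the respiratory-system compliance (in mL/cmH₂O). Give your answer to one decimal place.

67.1

Lung and chest wall are elastances in series: 1/Crs = 1/CL + 1/Ccw.
1/Crs = 1/115 + 1/161 = 0.01491.
Crs = 67.069 mL/cmH2O.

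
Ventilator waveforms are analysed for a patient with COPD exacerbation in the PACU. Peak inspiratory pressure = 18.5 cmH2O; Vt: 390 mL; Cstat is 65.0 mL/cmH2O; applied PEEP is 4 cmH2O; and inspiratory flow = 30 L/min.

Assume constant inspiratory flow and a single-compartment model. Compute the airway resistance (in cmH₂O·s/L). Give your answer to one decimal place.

Flow: 30 L/min ÷ 60 = 0.5 L/s.
Equation of motion (constant flow): PIP = Vt/C + R·V̇ + PEEP.
R·V̇ = PIP − Vt/C − PEEP = 18.5 − 390/65.0 − 4 = 18.5 − 6.0 − 4 = 8.5 cmH2O.
R = 8.5 / 0.5 = 17.0 cmH2O·s/L.

17.0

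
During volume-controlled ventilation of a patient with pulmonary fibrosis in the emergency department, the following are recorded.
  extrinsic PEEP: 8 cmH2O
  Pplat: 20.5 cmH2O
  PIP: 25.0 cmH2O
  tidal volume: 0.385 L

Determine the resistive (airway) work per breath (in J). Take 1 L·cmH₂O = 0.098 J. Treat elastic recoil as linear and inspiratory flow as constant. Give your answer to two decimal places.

With constant inspiratory flow the resistive pressure is constant at PIP − Pplat = 25.0 − 20.5 = 4.5 cmH2O, so resistive work = 4.5 × 0.385 = 1.733 L·cmH2O.
× 0.098 J/(L·cmH2O) → 0.1698 J.

0.17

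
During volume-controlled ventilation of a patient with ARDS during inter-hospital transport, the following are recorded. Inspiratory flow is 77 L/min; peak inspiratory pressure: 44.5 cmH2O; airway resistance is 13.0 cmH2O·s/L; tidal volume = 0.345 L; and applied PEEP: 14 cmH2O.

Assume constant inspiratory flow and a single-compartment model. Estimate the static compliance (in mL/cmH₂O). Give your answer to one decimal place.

Flow: 77 L/min ÷ 60 = 1.2833 L/s.
Equation of motion (constant flow): PIP = Vt/C + R·V̇ + PEEP.
Vt/C = PIP − R·V̇ − PEEP = 44.5 − 13.0×1.2833 − 14 = 44.5 − 16.683 − 14 = 13.817 cmH2O.
C = Vt / 13.817 = 345 / 13.817 = 24.969 mL/cmH2O.

25.0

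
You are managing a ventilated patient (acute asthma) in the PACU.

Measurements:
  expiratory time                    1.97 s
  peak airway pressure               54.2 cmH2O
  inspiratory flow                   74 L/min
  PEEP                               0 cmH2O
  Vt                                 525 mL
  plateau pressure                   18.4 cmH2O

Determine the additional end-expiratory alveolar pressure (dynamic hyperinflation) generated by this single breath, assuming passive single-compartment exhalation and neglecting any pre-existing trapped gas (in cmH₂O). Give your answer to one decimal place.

1.7

Flow: 74 L/min ÷ 60 = 1.2333 L/s.
R = (PIP − Pplat)/V̇ = (54.2 − 18.4) / 1.2333 = 35.8/1.2333 = 29.028 cmH2O·s/L.
C = Vt/(Pplat − PEEP) = 525.0 / (18.4 − 0) = 525.0/18.4 = 28.533 mL/cmH2O.
τ = R × C = 29.028 × 0.02853 L/cmH2O = 0.8282 s.
Fraction remaining = e^(−Te/τ) = e^(−1.97/0.8282) = 0.09268; trapped volume = 525.0 × 0.09268 = 48.657 mL.
Additional alveolar pressure from trapping ≈ V_trapped / C = 48.657 / 28.533 = 1.705 cmH2O.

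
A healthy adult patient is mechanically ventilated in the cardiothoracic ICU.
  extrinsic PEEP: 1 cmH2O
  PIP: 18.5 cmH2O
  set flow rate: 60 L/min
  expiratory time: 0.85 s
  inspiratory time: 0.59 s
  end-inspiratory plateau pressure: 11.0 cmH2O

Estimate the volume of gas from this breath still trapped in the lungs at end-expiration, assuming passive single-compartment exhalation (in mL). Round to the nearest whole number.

Flow: 60 L/min ÷ 60 = 1 L/s.
Vt = flow × Ti = 1 L/s × 0.59 s × 1000 mL/L = 590.0 mL.
R = (PIP − Pplat)/V̇ = (18.5 − 11.0) / 1 = 7.5/1 = 7.5 cmH2O·s/L.
C = Vt/(Pplat − PEEP) = 590.0 / (11.0 − 1) = 590.0/10.0 = 59.0 mL/cmH2O.
τ = R × C = 7.5 × 0.059 L/cmH2O = 0.4425 s.
Fraction remaining = e^(−Te/τ) = e^(−0.85/0.4425) = 0.1465.
Trapped volume = 590.0 × 0.1465 = 86.435 mL.

86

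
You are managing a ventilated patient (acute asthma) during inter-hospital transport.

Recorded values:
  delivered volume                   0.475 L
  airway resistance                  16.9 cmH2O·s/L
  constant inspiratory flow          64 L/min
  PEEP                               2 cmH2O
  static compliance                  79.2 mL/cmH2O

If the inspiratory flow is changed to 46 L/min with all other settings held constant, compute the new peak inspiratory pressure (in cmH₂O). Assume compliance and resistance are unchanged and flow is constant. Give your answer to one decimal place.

21.0

Flow: 64 L/min ÷ 60 = 1.0667 L/s.
New flow: 46 L/min ÷ 60 = 0.7667 L/s.
PIP = Vt/C + R·V̇ + PEEP (constant-flow equation of motion).
Only the resistive term changes: ΔPIP = R × ΔV̇ = 16.9 × (0.7667 − 1.0667) = 16.9 × -0.3 = -5.07 cmH2O.
Original PIP = 475/79.2 + 16.9×1.0667 + 2 = 26.025 cmH2O; new PIP = 26.025 + (-5.07) = 20.955 cmH2O.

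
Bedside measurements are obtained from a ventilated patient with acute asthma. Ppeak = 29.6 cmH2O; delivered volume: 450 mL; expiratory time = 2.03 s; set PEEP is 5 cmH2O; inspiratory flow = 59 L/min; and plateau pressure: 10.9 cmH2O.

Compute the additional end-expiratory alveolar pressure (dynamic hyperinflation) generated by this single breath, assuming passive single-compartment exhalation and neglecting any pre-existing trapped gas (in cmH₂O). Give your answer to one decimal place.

Flow: 59 L/min ÷ 60 = 0.9833 L/s.
R = (PIP − Pplat)/V̇ = (29.6 − 10.9) / 0.9833 = 18.7/0.9833 = 19.018 cmH2O·s/L.
C = Vt/(Pplat − PEEP) = 450.0 / (10.9 − 5) = 450.0/5.9 = 76.271 mL/cmH2O.
τ = R × C = 19.018 × 0.07627 L/cmH2O = 1.451 s.
Fraction remaining = e^(−Te/τ) = e^(−2.03/1.451) = 0.2468; trapped volume = 450.0 × 0.2468 = 111.06 mL.
Additional alveolar pressure from trapping ≈ V_trapped / C = 111.06 / 76.271 = 1.456 cmH2O.

1.5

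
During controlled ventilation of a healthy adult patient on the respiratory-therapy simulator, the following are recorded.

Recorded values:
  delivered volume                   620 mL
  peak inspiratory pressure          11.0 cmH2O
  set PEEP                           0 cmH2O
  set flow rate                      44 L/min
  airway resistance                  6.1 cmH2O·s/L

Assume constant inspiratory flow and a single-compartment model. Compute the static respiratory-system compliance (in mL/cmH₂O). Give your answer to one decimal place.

95.0

Flow: 44 L/min ÷ 60 = 0.7333 L/s.
Equation of motion (constant flow): PIP = Vt/C + R·V̇ + PEEP.
Vt/C = PIP − R·V̇ − PEEP = 11.0 − 6.1×0.7333 − 0 = 11.0 − 4.473 − 0 = 6.527 cmH2O.
C = Vt / 6.527 = 620 / 6.527 = 94.99 mL/cmH2O.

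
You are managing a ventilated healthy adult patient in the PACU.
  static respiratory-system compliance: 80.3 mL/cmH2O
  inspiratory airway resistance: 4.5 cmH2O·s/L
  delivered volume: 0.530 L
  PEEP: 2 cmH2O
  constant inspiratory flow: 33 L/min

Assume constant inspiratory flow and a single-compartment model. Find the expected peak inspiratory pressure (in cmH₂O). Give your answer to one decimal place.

11.1

Flow: 33 L/min ÷ 60 = 0.55 L/s.
Equation of motion (constant flow): PIP = Vt/C + R·V̇ + PEEP.
PIP = 530/80.3 + 4.5×0.55 + 2 = 6.6 + 2.475 + 2 = 11.075 cmH2O.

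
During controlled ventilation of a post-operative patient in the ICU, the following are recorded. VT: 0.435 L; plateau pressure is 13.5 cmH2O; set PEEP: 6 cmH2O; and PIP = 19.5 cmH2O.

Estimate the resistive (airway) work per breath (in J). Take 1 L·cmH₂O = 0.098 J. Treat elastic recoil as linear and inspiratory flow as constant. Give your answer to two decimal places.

0.26

With constant inspiratory flow the resistive pressure is constant at PIP − Pplat = 19.5 − 13.5 = 6.0 cmH2O, so resistive work = 6.0 × 0.435 = 2.61 L·cmH2O.
× 0.098 J/(L·cmH2O) → 0.2558 J.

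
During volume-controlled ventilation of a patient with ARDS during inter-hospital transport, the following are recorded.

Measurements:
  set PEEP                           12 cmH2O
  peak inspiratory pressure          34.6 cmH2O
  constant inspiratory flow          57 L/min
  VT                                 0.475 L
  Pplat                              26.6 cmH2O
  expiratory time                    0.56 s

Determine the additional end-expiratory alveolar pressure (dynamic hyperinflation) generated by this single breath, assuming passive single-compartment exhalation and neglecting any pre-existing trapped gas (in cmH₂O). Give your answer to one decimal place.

Flow: 57 L/min ÷ 60 = 0.95 L/s.
R = (PIP − Pplat)/V̇ = (34.6 − 26.6) / 0.95 = 8.0/0.95 = 8.421 cmH2O·s/L.
C = Vt/(Pplat − PEEP) = 475.0 / (26.6 − 12) = 475.0/14.6 = 32.534 mL/cmH2O.
τ = R × C = 8.421 × 0.03253 L/cmH2O = 0.2739 s.
Fraction remaining = e^(−Te/τ) = e^(−0.56/0.2739) = 0.1294; trapped volume = 475.0 × 0.1294 = 61.465 mL.
Additional alveolar pressure from trapping ≈ V_trapped / C = 61.465 / 32.534 = 1.889 cmH2O.

1.9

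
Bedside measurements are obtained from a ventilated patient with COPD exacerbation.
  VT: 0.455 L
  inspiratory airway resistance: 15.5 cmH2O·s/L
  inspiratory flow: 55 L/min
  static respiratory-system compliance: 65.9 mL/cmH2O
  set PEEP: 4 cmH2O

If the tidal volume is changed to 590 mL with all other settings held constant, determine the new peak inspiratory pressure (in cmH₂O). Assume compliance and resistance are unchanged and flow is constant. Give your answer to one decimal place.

Flow: 55 L/min ÷ 60 = 0.9167 L/s.
PIP = Vt/C + R·V̇ + PEEP (constant-flow equation of motion).
Only the elastic term changes: ΔPIP = ΔVt / C = (590 − 455) / 65.9 = 2.049 cmH2O.
Original PIP = 455/65.9 + 15.5×0.9167 + 4 = 25.113 cmH2O; new PIP = 25.113 + (2.049) = 27.162 cmH2O.

27.2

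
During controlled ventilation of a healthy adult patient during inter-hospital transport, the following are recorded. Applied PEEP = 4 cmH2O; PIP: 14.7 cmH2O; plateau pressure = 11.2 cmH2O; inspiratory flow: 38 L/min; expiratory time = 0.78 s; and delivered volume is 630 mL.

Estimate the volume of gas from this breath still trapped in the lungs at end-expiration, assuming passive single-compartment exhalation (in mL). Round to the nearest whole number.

Flow: 38 L/min ÷ 60 = 0.6333 L/s.
R = (PIP − Pplat)/V̇ = (14.7 − 11.2) / 0.6333 = 3.5/0.6333 = 5.527 cmH2O·s/L.
C = Vt/(Pplat − PEEP) = 630.0 / (11.2 − 4) = 630.0/7.2 = 87.5 mL/cmH2O.
τ = R × C = 5.527 × 0.0875 L/cmH2O = 0.4836 s.
Fraction remaining = e^(−Te/τ) = e^(−0.78/0.4836) = 0.1993.
Trapped volume = 630.0 × 0.1993 = 125.56 mL.

126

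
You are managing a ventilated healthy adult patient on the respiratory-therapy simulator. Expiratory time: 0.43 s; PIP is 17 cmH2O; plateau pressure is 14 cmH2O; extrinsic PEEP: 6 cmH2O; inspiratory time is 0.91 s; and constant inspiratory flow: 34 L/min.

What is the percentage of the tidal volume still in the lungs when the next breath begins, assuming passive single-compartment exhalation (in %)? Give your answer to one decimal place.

Flow: 34 L/min ÷ 60 = 0.5667 L/s.
Vt = flow × Ti = 0.5667 L/s × 0.91 s × 1000 mL/L = 515.7 mL.
R = (PIP − Pplat)/V̇ = (17 − 14) / 0.5667 = 3.0/0.5667 = 5.294 cmH2O·s/L.
C = Vt/(Pplat − PEEP) = 515.7 / (14 − 6) = 515.7/8.0 = 64.463 mL/cmH2O.
τ = R × C = 5.294 × 0.06446 L/cmH2O = 0.3413 s.
Fraction remaining at end-expiration = e^(−Te/τ) = e^(−0.43/0.3413) = 0.2837 → 28.37%.

28.4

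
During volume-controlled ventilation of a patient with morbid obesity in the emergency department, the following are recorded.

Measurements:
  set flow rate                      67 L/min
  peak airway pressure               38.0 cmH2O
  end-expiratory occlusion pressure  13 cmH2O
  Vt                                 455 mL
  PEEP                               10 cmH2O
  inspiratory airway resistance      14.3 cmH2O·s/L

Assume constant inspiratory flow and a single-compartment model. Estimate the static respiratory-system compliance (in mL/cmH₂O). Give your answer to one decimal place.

Flow: 67 L/min ÷ 60 = 1.1167 L/s.
Total PEEP = 13 cmH2O (set 10 + intrinsic 3); this is the baseline alveolar pressure.
Equation of motion (constant flow): PIP = Vt/C + R·V̇ + PEEP.
Vt/C = PIP − R·V̇ − PEEP = 38.0 − 14.3×1.1167 − 13 = 38.0 − 15.969 − 13 = 9.031 cmH2O.
C = Vt / 9.031 = 455 / 9.031 = 50.382 mL/cmH2O.

50.4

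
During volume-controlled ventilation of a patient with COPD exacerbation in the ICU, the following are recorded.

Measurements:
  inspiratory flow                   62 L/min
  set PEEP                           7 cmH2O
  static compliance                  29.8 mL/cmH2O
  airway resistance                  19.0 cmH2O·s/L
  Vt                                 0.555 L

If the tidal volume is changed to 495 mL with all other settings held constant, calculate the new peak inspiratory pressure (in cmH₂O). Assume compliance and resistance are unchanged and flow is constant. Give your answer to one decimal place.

43.2

Flow: 62 L/min ÷ 60 = 1.0333 L/s.
PIP = Vt/C + R·V̇ + PEEP (constant-flow equation of motion).
Only the elastic term changes: ΔPIP = ΔVt / C = (495 − 555) / 29.8 = -2.013 cmH2O.
Original PIP = 555/29.8 + 19.0×1.0333 + 7 = 45.257 cmH2O; new PIP = 45.257 + (-2.013) = 43.244 cmH2O.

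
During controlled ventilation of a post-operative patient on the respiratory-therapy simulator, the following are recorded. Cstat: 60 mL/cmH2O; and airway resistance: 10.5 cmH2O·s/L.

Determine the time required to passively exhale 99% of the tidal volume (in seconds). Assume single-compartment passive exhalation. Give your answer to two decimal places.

τ = R × C = 10.5 × 60 mL/cmH2O = 10.5 × 0.060 L/cmH2O = 0.63 s.
Exhaled fraction f = 1 − e^(−t/τ) → t = −τ·ln(1 − f) = −0.63·ln(0.01) = 2.901 s.

2.90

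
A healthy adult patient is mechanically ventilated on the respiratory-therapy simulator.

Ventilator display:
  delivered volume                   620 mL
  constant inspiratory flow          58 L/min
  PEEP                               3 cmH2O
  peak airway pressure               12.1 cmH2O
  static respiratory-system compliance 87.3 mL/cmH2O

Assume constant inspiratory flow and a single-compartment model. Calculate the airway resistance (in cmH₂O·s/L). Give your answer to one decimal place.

2.1

Flow: 58 L/min ÷ 60 = 0.9667 L/s.
Equation of motion (constant flow): PIP = Vt/C + R·V̇ + PEEP.
R·V̇ = PIP − Vt/C − PEEP = 12.1 − 620/87.3 − 3 = 12.1 − 7.102 − 3 = 1.998 cmH2O.
R = 1.998 / 0.9667 = 2.067 cmH2O·s/L.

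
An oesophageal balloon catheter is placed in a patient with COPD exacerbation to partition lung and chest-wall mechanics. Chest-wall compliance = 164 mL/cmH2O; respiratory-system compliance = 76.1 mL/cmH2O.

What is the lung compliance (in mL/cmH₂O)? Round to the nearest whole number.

1/CL = 1/Crs − 1/Ccw.
1/CL = 1/76.1 − 1/164 = 0.007043.
CL = 141.98 mL/cmH2O.

142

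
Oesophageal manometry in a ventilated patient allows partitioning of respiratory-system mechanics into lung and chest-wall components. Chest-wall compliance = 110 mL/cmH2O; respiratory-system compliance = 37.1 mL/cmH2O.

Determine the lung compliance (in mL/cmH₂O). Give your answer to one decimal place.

56.0

1/CL = 1/Crs − 1/Ccw.
1/CL = 1/37.1 − 1/110 = 0.01786.
CL = 55.991 mL/cmH2O.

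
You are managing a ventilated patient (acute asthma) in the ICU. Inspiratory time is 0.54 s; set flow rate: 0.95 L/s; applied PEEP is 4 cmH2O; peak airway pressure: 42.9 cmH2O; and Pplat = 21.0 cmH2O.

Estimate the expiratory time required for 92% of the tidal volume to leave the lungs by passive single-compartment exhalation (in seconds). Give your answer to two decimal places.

Vt = flow × Ti = 0.95 L/s × 0.54 s × 1000 mL/L = 513.0 mL.
R = (PIP − Pplat)/V̇ = (42.9 − 21.0) / 0.95 = 21.9/0.95 = 23.053 cmH2O·s/L.
C = Vt/(Pplat − PEEP) = 513.0 / (21.0 − 4) = 513.0/17.0 = 30.176 mL/cmH2O.
τ = R × C = 23.053 × 0.03018 L/cmH2O = 0.6957 s.
t = −τ·ln(1 − 0.92) = −0.6957·ln(0.08) = 1.757 s.

1.76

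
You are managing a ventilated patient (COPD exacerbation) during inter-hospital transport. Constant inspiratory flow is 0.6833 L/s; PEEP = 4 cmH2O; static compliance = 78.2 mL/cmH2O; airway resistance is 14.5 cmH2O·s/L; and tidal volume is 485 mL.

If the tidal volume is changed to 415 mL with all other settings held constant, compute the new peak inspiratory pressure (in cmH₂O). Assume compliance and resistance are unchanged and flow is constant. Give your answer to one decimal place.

19.2

PIP = Vt/C + R·V̇ + PEEP (constant-flow equation of motion).
Only the elastic term changes: ΔPIP = ΔVt / C = (415 − 485) / 78.2 = -0.8951 cmH2O.
Original PIP = 485/78.2 + 14.5×0.6833 + 4 = 20.11 cmH2O; new PIP = 20.11 + (-0.8951) = 19.215 cmH2O.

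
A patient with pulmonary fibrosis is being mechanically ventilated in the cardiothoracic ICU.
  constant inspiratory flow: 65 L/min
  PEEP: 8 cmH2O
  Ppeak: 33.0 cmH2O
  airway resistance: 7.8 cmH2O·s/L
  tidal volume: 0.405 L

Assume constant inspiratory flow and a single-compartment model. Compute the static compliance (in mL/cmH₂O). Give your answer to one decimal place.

Flow: 65 L/min ÷ 60 = 1.0833 L/s.
Equation of motion (constant flow): PIP = Vt/C + R·V̇ + PEEP.
Vt/C = PIP − R·V̇ − PEEP = 33.0 − 7.8×1.0833 − 8 = 33.0 − 8.45 − 8 = 16.55 cmH2O.
C = Vt / 16.55 = 405 / 16.55 = 24.471 mL/cmH2O.

24.5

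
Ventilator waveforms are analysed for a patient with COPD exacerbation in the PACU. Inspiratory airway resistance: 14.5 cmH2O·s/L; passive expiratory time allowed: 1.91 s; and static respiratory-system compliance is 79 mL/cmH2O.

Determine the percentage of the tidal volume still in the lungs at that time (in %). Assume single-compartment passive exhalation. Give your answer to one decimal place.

18.9

τ = R × C = 14.5 × 79 mL/cmH2O = 14.5 × 0.079 L/cmH2O = 1.146 s.
Passive exhalation: V(t)/V₀ = e^(−t/τ) = e^(−1.91/1.146) = 0.1889.
Fraction remaining = 0.1889 → 18.89%.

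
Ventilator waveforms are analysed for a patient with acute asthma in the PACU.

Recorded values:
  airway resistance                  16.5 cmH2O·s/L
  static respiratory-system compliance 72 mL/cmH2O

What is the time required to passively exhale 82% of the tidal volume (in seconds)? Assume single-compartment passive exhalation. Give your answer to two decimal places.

2.04

τ = R × C = 16.5 × 72 mL/cmH2O = 16.5 × 0.072 L/cmH2O = 1.188 s.
Exhaled fraction f = 1 − e^(−t/τ) → t = −τ·ln(1 − f) = −1.188·ln(0.18) = 2.037 s.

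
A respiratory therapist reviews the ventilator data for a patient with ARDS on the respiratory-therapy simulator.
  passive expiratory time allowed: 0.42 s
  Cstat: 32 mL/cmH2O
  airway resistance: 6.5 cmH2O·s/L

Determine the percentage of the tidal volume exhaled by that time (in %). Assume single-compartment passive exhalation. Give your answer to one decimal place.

τ = R × C = 6.5 × 32 mL/cmH2O = 6.5 × 0.032 L/cmH2O = 0.208 s.
Passive exhalation: V(t)/V₀ = e^(−t/τ) = e^(−0.42/0.208) = 0.1328.
Fraction exhaled = 1 − 0.1328 = 0.8672 → 86.72%.

86.7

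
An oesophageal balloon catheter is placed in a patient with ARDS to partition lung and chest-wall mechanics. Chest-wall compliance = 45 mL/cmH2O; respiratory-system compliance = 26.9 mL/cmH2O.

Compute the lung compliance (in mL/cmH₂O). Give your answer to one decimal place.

66.9

1/CL = 1/Crs − 1/Ccw.
1/CL = 1/26.9 − 1/45 = 0.01495.
CL = 66.89 mL/cmH2O.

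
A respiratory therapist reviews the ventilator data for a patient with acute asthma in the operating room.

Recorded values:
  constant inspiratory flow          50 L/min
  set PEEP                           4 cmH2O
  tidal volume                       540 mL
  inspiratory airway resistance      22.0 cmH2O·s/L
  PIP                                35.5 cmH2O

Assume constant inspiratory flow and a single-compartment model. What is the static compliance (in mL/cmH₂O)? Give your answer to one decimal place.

41.0

Flow: 50 L/min ÷ 60 = 0.8333 L/s.
Equation of motion (constant flow): PIP = Vt/C + R·V̇ + PEEP.
Vt/C = PIP − R·V̇ − PEEP = 35.5 − 22.0×0.8333 − 4 = 35.5 − 18.333 − 4 = 13.167 cmH2O.
C = Vt / 13.167 = 540 / 13.167 = 41.012 mL/cmH2O.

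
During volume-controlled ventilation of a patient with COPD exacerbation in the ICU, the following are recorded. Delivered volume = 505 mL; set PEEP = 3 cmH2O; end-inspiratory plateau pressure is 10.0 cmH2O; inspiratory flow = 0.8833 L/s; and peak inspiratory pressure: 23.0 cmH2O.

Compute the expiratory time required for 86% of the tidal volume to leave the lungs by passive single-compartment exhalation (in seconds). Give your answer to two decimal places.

2.09

R = (PIP − Pplat)/V̇ = (23.0 − 10.0) / 0.8833 = 13.0/0.8833 = 14.718 cmH2O·s/L.
C = Vt/(Pplat − PEEP) = 505.0 / (10.0 − 3) = 505.0/7.0 = 72.143 mL/cmH2O.
τ = R × C = 14.718 × 0.07214 L/cmH2O = 1.062 s.
t = −τ·ln(1 − 0.86) = −1.062·ln(0.14) = 2.088 s.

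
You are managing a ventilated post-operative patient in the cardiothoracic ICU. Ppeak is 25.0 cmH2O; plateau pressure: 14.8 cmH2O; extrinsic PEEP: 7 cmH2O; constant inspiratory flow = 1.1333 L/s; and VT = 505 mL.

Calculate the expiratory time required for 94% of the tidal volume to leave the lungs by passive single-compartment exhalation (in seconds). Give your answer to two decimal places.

R = (PIP − Pplat)/V̇ = (25.0 − 14.8) / 1.1333 = 10.2/1.1333 = 9.0 cmH2O·s/L.
C = Vt/(Pplat − PEEP) = 505.0 / (14.8 − 7) = 505.0/7.8 = 64.744 mL/cmH2O.
τ = R × C = 9.0 × 0.06474 L/cmH2O = 0.5827 s.
t = −τ·ln(1 − 0.94) = −0.5827·ln(0.06) = 1.639 s.

1.64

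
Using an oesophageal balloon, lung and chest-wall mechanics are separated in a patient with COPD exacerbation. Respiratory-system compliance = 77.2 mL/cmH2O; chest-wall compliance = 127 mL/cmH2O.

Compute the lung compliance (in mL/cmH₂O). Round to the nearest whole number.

1/CL = 1/Crs − 1/Ccw.
1/CL = 1/77.2 − 1/127 = 0.005079.
CL = 196.89 mL/cmH2O.

197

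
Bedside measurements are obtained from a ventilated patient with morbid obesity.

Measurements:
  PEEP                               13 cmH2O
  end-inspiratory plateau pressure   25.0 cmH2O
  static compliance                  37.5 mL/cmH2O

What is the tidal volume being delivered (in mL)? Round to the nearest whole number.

450

Vt = Cstat × (Pplat − PEEP) = 37.5 × (25.0 − 13) = 37.5 × 12.0 = 450.0 mL.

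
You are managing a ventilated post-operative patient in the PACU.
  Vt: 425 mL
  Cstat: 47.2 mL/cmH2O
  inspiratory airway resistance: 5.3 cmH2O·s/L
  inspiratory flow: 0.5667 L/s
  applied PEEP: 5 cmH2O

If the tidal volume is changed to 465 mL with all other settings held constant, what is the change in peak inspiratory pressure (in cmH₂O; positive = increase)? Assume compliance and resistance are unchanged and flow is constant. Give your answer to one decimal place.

0.8

PIP = Vt/C + R·V̇ + PEEP (constant-flow equation of motion).
Only the elastic term changes: ΔPIP = ΔVt / C = (465 − 425) / 47.2 = 0.8475 cmH2O.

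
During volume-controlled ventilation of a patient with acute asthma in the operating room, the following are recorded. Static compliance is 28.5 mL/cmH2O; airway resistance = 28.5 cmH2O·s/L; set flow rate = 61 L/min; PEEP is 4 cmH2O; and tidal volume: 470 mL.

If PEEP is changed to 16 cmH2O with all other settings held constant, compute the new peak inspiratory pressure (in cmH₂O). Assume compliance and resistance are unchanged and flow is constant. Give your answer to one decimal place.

Flow: 61 L/min ÷ 60 = 1.0167 L/s.
PIP = Vt/C + R·V̇ + PEEP (constant-flow equation of motion).
Only the baseline term changes: ΔPIP = ΔPEEP = 16 − 4 = 12.0 cmH2O.
Original PIP = 470/28.5 + 28.5×1.0167 + 4 = 49.467 cmH2O; new PIP = 49.467 + (12.0) = 61.467 cmH2O.

61.5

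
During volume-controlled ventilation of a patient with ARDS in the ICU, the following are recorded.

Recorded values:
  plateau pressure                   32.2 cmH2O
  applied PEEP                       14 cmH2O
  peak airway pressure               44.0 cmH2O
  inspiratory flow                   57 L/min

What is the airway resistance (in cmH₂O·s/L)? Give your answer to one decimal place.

12.4

Flow: 57 L/min ÷ 60 = 0.95 L/s.
Raw = (PIP − Pplat) / flow = (44.0 − 32.2) / 0.95 = 11.8 / 0.95 = 12.421 cmH2O·s/L.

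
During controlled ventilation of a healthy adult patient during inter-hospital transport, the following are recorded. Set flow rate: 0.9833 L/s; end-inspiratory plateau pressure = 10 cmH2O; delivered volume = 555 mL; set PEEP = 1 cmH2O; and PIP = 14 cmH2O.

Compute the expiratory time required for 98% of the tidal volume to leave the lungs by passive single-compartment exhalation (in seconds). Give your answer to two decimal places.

0.98

R = (PIP − Pplat)/V̇ = (14 − 10) / 0.9833 = 4.0/0.9833 = 4.068 cmH2O·s/L.
C = Vt/(Pplat − PEEP) = 555.0 / (10 − 1) = 555.0/9.0 = 61.667 mL/cmH2O.
τ = R × C = 4.068 × 0.06167 L/cmH2O = 0.2509 s.
t = −τ·ln(1 − 0.98) = −0.2509·ln(0.02) = 0.9815 s.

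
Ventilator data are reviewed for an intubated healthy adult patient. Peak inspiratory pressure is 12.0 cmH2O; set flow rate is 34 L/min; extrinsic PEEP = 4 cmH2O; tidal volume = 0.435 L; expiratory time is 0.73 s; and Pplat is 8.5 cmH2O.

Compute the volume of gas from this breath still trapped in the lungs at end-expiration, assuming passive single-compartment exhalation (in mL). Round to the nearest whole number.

128

Flow: 34 L/min ÷ 60 = 0.5667 L/s.
R = (PIP − Pplat)/V̇ = (12.0 − 8.5) / 0.5667 = 3.5/0.5667 = 6.176 cmH2O·s/L.
C = Vt/(Pplat − PEEP) = 435.0 / (8.5 − 4) = 435.0/4.5 = 96.667 mL/cmH2O.
τ = R × C = 6.176 × 0.09667 L/cmH2O = 0.597 s.
Fraction remaining = e^(−Te/τ) = e^(−0.73/0.597) = 0.2944.
Trapped volume = 435.0 × 0.2944 = 128.06 mL.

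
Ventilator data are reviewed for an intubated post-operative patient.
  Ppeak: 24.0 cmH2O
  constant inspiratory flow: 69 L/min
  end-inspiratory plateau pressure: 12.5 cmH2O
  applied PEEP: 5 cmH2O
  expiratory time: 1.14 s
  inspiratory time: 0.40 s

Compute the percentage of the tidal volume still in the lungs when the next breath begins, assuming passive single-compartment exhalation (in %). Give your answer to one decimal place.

15.6

Flow: 69 L/min ÷ 60 = 1.15 L/s.
Vt = flow × Ti = 1.15 L/s × 0.40 s × 1000 mL/L = 460.0 mL.
R = (PIP − Pplat)/V̇ = (24.0 − 12.5) / 1.15 = 11.5/1.15 = 10.0 cmH2O·s/L.
C = Vt/(Pplat − PEEP) = 460.0 / (12.5 − 5) = 460.0/7.5 = 61.333 mL/cmH2O.
τ = R × C = 10.0 × 0.06133 L/cmH2O = 0.6133 s.
Fraction remaining at end-expiration = e^(−Te/τ) = e^(−1.14/0.6133) = 0.1559 → 15.59%.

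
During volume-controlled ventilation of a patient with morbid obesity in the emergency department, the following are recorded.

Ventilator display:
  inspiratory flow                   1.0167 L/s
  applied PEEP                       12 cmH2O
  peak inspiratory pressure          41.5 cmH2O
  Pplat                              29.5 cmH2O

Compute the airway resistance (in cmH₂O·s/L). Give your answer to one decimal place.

11.8

Raw = (PIP − Pplat) / flow = (41.5 − 29.5) / 1.0167 = 12.0 / 1.0167 = 11.803 cmH2O·s/L.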